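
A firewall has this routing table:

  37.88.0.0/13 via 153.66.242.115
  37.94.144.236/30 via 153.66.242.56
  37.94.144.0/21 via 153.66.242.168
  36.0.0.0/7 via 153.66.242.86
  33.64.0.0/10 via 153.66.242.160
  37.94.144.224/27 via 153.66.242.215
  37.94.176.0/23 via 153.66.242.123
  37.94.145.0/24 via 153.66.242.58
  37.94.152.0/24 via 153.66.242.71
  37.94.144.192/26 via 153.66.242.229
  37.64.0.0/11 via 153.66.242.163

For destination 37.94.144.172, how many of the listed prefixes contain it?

Prefixes containing 37.94.144.172:
  36.0.0.0/7 (36.0.0.0 - 37.255.255.255)
  37.64.0.0/11 (37.64.0.0 - 37.95.255.255)
  37.88.0.0/13 (37.88.0.0 - 37.95.255.255)
  37.94.144.0/21 (37.94.144.0 - 37.94.151.255)
Total matching entries: 4.

4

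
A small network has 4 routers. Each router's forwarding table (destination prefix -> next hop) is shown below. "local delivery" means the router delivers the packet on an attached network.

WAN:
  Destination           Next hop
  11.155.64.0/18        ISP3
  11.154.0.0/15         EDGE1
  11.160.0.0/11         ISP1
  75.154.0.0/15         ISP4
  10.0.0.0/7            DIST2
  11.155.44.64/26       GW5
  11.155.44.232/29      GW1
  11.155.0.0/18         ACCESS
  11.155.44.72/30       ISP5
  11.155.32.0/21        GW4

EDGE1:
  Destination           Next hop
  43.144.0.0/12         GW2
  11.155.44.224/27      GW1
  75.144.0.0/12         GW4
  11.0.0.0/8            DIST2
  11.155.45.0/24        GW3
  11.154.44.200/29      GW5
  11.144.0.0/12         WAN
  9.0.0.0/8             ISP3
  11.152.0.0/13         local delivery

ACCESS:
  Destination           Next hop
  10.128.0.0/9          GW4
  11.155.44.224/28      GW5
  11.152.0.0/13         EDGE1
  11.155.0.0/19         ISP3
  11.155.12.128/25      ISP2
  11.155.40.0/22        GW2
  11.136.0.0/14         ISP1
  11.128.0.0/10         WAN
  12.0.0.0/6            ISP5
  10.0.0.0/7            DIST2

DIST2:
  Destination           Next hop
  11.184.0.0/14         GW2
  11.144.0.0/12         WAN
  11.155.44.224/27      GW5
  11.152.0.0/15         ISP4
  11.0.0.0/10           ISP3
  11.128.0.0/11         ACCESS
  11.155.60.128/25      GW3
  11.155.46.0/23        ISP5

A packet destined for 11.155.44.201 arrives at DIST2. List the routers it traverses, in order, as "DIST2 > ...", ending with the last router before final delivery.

At DIST2: longest match for 11.155.44.201 is 11.144.0.0/12 -> WAN
At WAN: longest match for 11.155.44.201 is 11.155.0.0/18 -> ACCESS
At ACCESS: longest match for 11.155.44.201 is 11.152.0.0/13 -> EDGE1
At EDGE1: longest match for 11.155.44.201 is 11.152.0.0/13 -> local delivery

DIST2 > WAN > ACCESS > EDGE1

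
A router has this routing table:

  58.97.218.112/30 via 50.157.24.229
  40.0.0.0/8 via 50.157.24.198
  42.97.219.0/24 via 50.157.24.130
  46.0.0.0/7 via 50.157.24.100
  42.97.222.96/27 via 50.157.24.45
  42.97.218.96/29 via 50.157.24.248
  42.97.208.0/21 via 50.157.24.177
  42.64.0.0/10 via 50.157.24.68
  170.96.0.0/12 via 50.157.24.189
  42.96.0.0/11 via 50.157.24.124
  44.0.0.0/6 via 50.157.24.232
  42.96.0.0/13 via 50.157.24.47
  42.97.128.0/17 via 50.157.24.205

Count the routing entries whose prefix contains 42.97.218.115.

4

Prefixes containing 42.97.218.115:
  42.64.0.0/10 (42.64.0.0 - 42.127.255.255)
  42.96.0.0/11 (42.96.0.0 - 42.127.255.255)
  42.96.0.0/13 (42.96.0.0 - 42.103.255.255)
  42.97.128.0/17 (42.97.128.0 - 42.97.255.255)
Total matching entries: 4.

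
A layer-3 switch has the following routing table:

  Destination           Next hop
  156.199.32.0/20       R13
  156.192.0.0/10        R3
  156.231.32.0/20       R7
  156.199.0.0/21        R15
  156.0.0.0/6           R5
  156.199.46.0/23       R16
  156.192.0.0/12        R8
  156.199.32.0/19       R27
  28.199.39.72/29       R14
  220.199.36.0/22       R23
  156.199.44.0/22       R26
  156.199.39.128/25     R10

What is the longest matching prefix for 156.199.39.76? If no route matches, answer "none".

Entries matching 156.199.39.76:
  156.0.0.0/6 (156.0.0.0 - 159.255.255.255)
  156.192.0.0/10 (156.192.0.0 - 156.255.255.255)
  156.192.0.0/12 (156.192.0.0 - 156.207.255.255)
  156.199.32.0/19 (156.199.32.0 - 156.199.63.255)
  156.199.32.0/20 (156.199.32.0 - 156.199.47.255)
Most specific is 156.199.32.0/20.

156.199.32.0/20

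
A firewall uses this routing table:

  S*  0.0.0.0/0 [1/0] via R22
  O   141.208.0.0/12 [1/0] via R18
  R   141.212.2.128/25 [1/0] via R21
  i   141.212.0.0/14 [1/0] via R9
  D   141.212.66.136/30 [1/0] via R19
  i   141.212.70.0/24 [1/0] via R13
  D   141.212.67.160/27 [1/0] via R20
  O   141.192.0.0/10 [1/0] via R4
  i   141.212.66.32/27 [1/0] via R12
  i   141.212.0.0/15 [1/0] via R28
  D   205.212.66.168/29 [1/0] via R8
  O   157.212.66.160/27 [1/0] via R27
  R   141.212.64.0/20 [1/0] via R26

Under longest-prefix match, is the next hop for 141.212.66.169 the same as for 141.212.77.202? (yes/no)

yes

141.212.66.169: longest match 141.212.64.0/20 -> R26
141.212.77.202: longest match 141.212.64.0/20 -> R26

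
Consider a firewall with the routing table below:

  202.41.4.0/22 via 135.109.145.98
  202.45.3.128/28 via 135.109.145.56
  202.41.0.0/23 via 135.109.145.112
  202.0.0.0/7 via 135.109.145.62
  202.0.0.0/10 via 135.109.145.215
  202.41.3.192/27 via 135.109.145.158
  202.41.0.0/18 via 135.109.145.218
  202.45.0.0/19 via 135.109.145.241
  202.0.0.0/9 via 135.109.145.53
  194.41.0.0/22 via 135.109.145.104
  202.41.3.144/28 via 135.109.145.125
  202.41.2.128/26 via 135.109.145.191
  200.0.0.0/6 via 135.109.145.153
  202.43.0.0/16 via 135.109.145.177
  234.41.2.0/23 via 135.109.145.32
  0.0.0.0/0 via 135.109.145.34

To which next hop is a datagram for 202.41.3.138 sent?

135.109.145.218

Routes whose prefix contains 202.41.3.138:
  0.0.0.0/0 (default, matches everything) -> 135.109.145.34
  200.0.0.0/6 (200.0.0.0 - 203.255.255.255) -> 135.109.145.153
  202.0.0.0/7 (202.0.0.0 - 203.255.255.255) -> 135.109.145.62
  202.0.0.0/9 (202.0.0.0 - 202.127.255.255) -> 135.109.145.53
  202.0.0.0/10 (202.0.0.0 - 202.63.255.255) -> 135.109.145.215
  202.41.0.0/18 (202.41.0.0 - 202.41.63.255) -> 135.109.145.218
More-specific entries that do NOT match:
  202.45.3.128/28 (202.45.3.128 - 202.45.3.143) does not contain 202.41.3.138
  202.41.3.144/28 (202.41.3.144 - 202.41.3.159) does not contain 202.41.3.138
  202.41.3.192/27 (202.41.3.192 - 202.41.3.223) does not contain 202.41.3.138
  202.41.2.128/26 (202.41.2.128 - 202.41.2.191) does not contain 202.41.3.138
  202.41.0.0/23 (202.41.0.0 - 202.41.1.255) does not contain 202.41.3.138
  234.41.2.0/23 (234.41.2.0 - 234.41.3.255) does not contain 202.41.3.138
  202.41.4.0/22 (202.41.4.0 - 202.41.7.255) does not contain 202.41.3.138
  194.41.0.0/22 (194.41.0.0 - 194.41.3.255) does not contain 202.41.3.138
  202.45.0.0/19 (202.45.0.0 - 202.45.31.255) does not contain 202.41.3.138
Longest matching prefix is /18 -> next hop 135.109.145.218.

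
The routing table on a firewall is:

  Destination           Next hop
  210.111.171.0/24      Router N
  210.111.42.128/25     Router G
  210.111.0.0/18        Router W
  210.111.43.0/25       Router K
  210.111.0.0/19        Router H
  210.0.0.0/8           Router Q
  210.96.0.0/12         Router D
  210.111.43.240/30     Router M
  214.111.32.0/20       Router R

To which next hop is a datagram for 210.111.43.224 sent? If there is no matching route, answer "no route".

Routes whose prefix contains 210.111.43.224:
  210.0.0.0/8 (210.0.0.0 - 210.255.255.255) -> Router Q
  210.96.0.0/12 (210.96.0.0 - 210.111.255.255) -> Router D
  210.111.0.0/18 (210.111.0.0 - 210.111.63.255) -> Router W
More-specific entries that do NOT match:
  210.111.43.240/30 (210.111.43.240 - 210.111.43.243) does not contain 210.111.43.224
  210.111.42.128/25 (210.111.42.128 - 210.111.42.255) does not contain 210.111.43.224
  210.111.43.0/25 (210.111.43.0 - 210.111.43.127) does not contain 210.111.43.224
  210.111.171.0/24 (210.111.171.0 - 210.111.171.255) does not contain 210.111.43.224
  214.111.32.0/20 (214.111.32.0 - 214.111.47.255) does not contain 210.111.43.224
  210.111.0.0/19 (210.111.0.0 - 210.111.31.255) does not contain 210.111.43.224
Longest matching prefix is /18 -> next hop Router W.

Router W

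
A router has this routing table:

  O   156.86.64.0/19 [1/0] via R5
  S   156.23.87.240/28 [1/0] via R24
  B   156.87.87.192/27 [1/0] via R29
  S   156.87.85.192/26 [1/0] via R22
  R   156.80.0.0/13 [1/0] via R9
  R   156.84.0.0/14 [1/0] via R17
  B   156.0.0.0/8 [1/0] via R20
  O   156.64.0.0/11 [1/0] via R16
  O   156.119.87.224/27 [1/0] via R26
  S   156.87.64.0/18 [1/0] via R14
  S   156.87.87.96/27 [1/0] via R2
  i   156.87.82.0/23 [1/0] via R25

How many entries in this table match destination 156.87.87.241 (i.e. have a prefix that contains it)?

Prefixes containing 156.87.87.241:
  156.0.0.0/8 (156.0.0.0 - 156.255.255.255)
  156.64.0.0/11 (156.64.0.0 - 156.95.255.255)
  156.80.0.0/13 (156.80.0.0 - 156.87.255.255)
  156.84.0.0/14 (156.84.0.0 - 156.87.255.255)
  156.87.64.0/18 (156.87.64.0 - 156.87.127.255)
Total matching entries: 5.

5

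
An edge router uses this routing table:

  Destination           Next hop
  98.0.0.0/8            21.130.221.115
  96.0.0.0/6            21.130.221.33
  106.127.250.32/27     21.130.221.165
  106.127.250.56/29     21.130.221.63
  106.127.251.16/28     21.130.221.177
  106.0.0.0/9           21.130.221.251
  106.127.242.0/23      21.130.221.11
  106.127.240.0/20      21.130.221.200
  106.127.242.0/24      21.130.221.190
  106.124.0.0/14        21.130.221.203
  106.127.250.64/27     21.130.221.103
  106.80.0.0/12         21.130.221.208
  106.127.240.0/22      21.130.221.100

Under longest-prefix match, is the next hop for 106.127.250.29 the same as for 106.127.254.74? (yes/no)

yes

106.127.250.29: longest match 106.127.240.0/20 -> 21.130.221.200
106.127.254.74: longest match 106.127.240.0/20 -> 21.130.221.200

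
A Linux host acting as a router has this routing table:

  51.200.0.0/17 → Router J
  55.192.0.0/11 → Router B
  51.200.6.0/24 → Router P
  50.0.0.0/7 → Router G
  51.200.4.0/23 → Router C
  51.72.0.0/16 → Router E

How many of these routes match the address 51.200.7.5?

Prefixes containing 51.200.7.5:
  50.0.0.0/7 (50.0.0.0 - 51.255.255.255)
  51.200.0.0/17 (51.200.0.0 - 51.200.127.255)
Total matching entries: 2.

2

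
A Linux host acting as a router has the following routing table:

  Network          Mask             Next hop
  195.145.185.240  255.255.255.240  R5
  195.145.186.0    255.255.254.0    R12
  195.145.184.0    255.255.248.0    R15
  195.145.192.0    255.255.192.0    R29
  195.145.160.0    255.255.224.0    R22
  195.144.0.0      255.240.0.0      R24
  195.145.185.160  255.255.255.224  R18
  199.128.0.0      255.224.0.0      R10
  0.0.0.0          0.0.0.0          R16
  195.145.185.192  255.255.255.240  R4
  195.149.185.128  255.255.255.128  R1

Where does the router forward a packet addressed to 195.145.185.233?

Routes whose prefix contains 195.145.185.233:
  0.0.0.0/0 (default, matches everything) -> R16
  195.144.0.0/12 (195.144.0.0 - 195.159.255.255) -> R24
  195.145.160.0/19 (195.145.160.0 - 195.145.191.255) -> R22
  195.145.184.0/21 (195.145.184.0 - 195.145.191.255) -> R15
More-specific entries that do NOT match:
  195.145.185.240/28 (195.145.185.240 - 195.145.185.255) does not contain 195.145.185.233
  195.145.185.192/28 (195.145.185.192 - 195.145.185.207) does not contain 195.145.185.233
  195.145.185.160/27 (195.145.185.160 - 195.145.185.191) does not contain 195.145.185.233
  195.149.185.128/25 (195.149.185.128 - 195.149.185.255) does not contain 195.145.185.233
  195.145.186.0/23 (195.145.186.0 - 195.145.187.255) does not contain 195.145.185.233
Longest matching prefix is /21 -> next hop R15.

R15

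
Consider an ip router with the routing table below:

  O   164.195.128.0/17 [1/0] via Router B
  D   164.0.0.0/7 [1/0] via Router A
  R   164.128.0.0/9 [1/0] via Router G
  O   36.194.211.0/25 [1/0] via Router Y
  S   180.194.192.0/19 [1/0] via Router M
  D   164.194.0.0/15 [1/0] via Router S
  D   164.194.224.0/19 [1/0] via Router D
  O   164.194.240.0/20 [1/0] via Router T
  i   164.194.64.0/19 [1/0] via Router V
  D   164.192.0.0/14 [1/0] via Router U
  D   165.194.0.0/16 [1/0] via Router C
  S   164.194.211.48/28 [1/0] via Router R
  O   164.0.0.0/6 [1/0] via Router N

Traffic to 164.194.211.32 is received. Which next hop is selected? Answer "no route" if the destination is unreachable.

Routes whose prefix contains 164.194.211.32:
  164.0.0.0/6 (164.0.0.0 - 167.255.255.255) -> Router N
  164.0.0.0/7 (164.0.0.0 - 165.255.255.255) -> Router A
  164.128.0.0/9 (164.128.0.0 - 164.255.255.255) -> Router G
  164.192.0.0/14 (164.192.0.0 - 164.195.255.255) -> Router U
  164.194.0.0/15 (164.194.0.0 - 164.195.255.255) -> Router S
More-specific entries that do NOT match:
  164.194.211.48/28 (164.194.211.48 - 164.194.211.63) does not contain 164.194.211.32
  36.194.211.0/25 (36.194.211.0 - 36.194.211.127) does not contain 164.194.211.32
  164.194.240.0/20 (164.194.240.0 - 164.194.255.255) does not contain 164.194.211.32
  180.194.192.0/19 (180.194.192.0 - 180.194.223.255) does not contain 164.194.211.32
  164.194.224.0/19 (164.194.224.0 - 164.194.255.255) does not contain 164.194.211.32
  164.194.64.0/19 (164.194.64.0 - 164.194.95.255) does not contain 164.194.211.32
  164.195.128.0/17 (164.195.128.0 - 164.195.255.255) does not contain 164.194.211.32
  165.194.0.0/16 (165.194.0.0 - 165.194.255.255) does not contain 164.194.211.32
Longest matching prefix is /15 -> next hop Router S.

Router S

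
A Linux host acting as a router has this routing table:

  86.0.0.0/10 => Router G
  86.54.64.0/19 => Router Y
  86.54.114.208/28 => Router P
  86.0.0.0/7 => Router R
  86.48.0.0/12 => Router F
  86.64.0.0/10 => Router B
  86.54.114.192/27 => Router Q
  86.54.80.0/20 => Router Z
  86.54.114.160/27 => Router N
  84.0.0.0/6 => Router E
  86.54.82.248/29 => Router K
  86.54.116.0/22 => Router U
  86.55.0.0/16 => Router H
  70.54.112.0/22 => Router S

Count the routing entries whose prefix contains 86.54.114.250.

4

Prefixes containing 86.54.114.250:
  84.0.0.0/6 (84.0.0.0 - 87.255.255.255)
  86.0.0.0/7 (86.0.0.0 - 87.255.255.255)
  86.0.0.0/10 (86.0.0.0 - 86.63.255.255)
  86.48.0.0/12 (86.48.0.0 - 86.63.255.255)
Total matching entries: 4.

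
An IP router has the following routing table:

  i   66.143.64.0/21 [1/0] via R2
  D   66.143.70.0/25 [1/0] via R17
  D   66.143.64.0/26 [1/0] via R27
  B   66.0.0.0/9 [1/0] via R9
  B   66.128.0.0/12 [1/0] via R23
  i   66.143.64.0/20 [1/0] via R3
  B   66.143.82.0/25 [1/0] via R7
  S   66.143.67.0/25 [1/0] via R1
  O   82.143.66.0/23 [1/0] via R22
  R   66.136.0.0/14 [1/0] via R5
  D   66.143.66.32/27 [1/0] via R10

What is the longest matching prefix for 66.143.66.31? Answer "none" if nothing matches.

Entries matching 66.143.66.31:
  66.128.0.0/12 (66.128.0.0 - 66.143.255.255)
  66.143.64.0/20 (66.143.64.0 - 66.143.79.255)
  66.143.64.0/21 (66.143.64.0 - 66.143.71.255)
Most specific is 66.143.64.0/21.

66.143.64.0/21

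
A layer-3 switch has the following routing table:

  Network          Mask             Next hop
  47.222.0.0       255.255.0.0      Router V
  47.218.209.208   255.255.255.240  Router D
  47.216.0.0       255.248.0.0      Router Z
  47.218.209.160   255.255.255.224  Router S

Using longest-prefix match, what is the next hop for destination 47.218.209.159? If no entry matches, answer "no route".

Routes whose prefix contains 47.218.209.159:
  47.216.0.0/13 (47.216.0.0 - 47.223.255.255) -> Router Z
More-specific entries that do NOT match:
  47.218.209.208/28 (47.218.209.208 - 47.218.209.223) does not contain 47.218.209.159
  47.218.209.160/27 (47.218.209.160 - 47.218.209.191) does not contain 47.218.209.159
  47.222.0.0/16 (47.222.0.0 - 47.222.255.255) does not contain 47.218.209.159
Longest matching prefix is /13 -> next hop Router Z.

Router Z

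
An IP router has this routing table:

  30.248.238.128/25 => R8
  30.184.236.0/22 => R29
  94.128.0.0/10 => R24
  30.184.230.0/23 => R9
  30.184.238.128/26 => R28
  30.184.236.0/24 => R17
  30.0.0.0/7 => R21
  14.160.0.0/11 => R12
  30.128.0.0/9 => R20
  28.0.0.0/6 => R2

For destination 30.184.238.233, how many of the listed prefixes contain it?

Prefixes containing 30.184.238.233:
  28.0.0.0/6 (28.0.0.0 - 31.255.255.255)
  30.0.0.0/7 (30.0.0.0 - 31.255.255.255)
  30.128.0.0/9 (30.128.0.0 - 30.255.255.255)
  30.184.236.0/22 (30.184.236.0 - 30.184.239.255)
Total matching entries: 4.

4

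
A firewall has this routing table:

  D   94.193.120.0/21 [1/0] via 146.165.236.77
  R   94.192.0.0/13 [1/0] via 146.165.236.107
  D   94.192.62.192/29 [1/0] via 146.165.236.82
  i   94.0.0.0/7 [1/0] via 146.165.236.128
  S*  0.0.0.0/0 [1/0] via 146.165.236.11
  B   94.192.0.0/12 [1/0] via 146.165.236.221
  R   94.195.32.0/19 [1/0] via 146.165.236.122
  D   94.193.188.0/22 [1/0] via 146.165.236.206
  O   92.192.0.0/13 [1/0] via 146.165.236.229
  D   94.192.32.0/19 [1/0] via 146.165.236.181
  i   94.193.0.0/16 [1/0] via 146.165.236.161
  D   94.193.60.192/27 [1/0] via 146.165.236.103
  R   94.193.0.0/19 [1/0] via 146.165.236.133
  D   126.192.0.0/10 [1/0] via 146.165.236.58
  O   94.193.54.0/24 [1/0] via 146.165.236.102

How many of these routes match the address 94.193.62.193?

Prefixes containing 94.193.62.193:
  0.0.0.0/0 (default, matches everything)
  94.0.0.0/7 (94.0.0.0 - 95.255.255.255)
  94.192.0.0/12 (94.192.0.0 - 94.207.255.255)
  94.192.0.0/13 (94.192.0.0 - 94.199.255.255)
  94.193.0.0/16 (94.193.0.0 - 94.193.255.255)
Total matching entries: 5.

5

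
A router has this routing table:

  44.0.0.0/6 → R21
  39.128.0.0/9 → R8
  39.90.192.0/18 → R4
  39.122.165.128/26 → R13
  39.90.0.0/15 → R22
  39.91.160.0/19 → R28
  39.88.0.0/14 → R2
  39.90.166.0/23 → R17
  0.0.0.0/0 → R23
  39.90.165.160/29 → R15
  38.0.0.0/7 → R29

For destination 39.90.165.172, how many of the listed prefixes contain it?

Prefixes containing 39.90.165.172:
  0.0.0.0/0 (default, matches everything)
  38.0.0.0/7 (38.0.0.0 - 39.255.255.255)
  39.88.0.0/14 (39.88.0.0 - 39.91.255.255)
  39.90.0.0/15 (39.90.0.0 - 39.91.255.255)
Total matching entries: 4.

4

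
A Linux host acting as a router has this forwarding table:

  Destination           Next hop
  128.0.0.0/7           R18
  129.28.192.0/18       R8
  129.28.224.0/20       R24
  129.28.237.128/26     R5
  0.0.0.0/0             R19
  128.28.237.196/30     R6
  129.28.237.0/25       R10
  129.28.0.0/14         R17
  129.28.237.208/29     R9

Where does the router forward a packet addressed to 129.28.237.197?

Routes whose prefix contains 129.28.237.197:
  0.0.0.0/0 (default, matches everything) -> R19
  128.0.0.0/7 (128.0.0.0 - 129.255.255.255) -> R18
  129.28.0.0/14 (129.28.0.0 - 129.31.255.255) -> R17
  129.28.192.0/18 (129.28.192.0 - 129.28.255.255) -> R8
  129.28.224.0/20 (129.28.224.0 - 129.28.239.255) -> R24
More-specific entries that do NOT match:
  128.28.237.196/30 (128.28.237.196 - 128.28.237.199) does not contain 129.28.237.197
  129.28.237.208/29 (129.28.237.208 - 129.28.237.215) does not contain 129.28.237.197
  129.28.237.128/26 (129.28.237.128 - 129.28.237.191) does not contain 129.28.237.197
  129.28.237.0/25 (129.28.237.0 - 129.28.237.127) does not contain 129.28.237.197
Longest matching prefix is /20 -> next hop R24.

R24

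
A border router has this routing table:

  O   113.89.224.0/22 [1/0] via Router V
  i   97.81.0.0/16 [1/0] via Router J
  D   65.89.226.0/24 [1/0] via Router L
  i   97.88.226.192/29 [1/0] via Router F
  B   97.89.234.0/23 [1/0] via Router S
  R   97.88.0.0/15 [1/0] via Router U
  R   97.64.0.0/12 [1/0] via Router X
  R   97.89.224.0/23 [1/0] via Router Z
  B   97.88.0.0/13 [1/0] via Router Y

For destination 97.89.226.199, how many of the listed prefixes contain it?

Prefixes containing 97.89.226.199:
  97.88.0.0/13 (97.88.0.0 - 97.95.255.255)
  97.88.0.0/15 (97.88.0.0 - 97.89.255.255)
Total matching entries: 2.

2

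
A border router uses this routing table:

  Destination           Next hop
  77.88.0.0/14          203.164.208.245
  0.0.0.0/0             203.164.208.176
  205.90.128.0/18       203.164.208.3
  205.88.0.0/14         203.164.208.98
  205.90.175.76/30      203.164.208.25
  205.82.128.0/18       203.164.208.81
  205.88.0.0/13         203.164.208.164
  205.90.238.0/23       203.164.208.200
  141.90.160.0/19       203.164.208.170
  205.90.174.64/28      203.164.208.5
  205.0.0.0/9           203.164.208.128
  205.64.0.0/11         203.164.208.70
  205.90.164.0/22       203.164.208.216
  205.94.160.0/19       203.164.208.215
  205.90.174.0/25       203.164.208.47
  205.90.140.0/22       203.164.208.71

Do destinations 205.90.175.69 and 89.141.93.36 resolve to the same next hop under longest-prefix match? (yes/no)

205.90.175.69: longest match 205.90.128.0/18 -> 203.164.208.3
89.141.93.36: longest match 0.0.0.0/0 -> 203.164.208.176

no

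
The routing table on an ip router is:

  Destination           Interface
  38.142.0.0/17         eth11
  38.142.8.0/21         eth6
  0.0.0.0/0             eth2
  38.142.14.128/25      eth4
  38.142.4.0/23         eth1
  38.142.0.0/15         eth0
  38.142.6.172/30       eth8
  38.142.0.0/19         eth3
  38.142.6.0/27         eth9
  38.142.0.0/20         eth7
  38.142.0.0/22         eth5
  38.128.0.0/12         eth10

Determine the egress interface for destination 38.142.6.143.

Routes whose prefix contains 38.142.6.143:
  0.0.0.0/0 (default, matches everything) -> eth2
  38.128.0.0/12 (38.128.0.0 - 38.143.255.255) -> eth10
  38.142.0.0/15 (38.142.0.0 - 38.143.255.255) -> eth0
  38.142.0.0/17 (38.142.0.0 - 38.142.127.255) -> eth11
  38.142.0.0/19 (38.142.0.0 - 38.142.31.255) -> eth3
  38.142.0.0/20 (38.142.0.0 - 38.142.15.255) -> eth7
More-specific entries that do NOT match:
  38.142.6.172/30 (38.142.6.172 - 38.142.6.175) does not contain 38.142.6.143
  38.142.6.0/27 (38.142.6.0 - 38.142.6.31) does not contain 38.142.6.143
  38.142.14.128/25 (38.142.14.128 - 38.142.14.255) does not contain 38.142.6.143
  38.142.4.0/23 (38.142.4.0 - 38.142.5.255) does not contain 38.142.6.143
  38.142.0.0/22 (38.142.0.0 - 38.142.3.255) does not contain 38.142.6.143
  38.142.8.0/21 (38.142.8.0 - 38.142.15.255) does not contain 38.142.6.143
Longest matching prefix is /20 -> interface eth7.

eth7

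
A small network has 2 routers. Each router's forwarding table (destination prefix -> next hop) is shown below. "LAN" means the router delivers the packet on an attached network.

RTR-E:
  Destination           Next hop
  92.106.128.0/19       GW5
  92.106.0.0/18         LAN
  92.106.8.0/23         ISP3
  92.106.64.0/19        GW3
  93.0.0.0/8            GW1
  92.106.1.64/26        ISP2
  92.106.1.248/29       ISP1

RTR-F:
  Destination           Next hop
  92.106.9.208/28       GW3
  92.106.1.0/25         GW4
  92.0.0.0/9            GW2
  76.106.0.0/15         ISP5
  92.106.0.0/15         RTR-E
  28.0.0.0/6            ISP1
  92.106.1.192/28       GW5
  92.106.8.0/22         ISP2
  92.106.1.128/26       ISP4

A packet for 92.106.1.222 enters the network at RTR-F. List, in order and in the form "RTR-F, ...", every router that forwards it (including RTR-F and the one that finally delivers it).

RTR-F, RTR-E

At RTR-F: longest match for 92.106.1.222 is 92.106.0.0/15 -> RTR-E
At RTR-E: longest match for 92.106.1.222 is 92.106.0.0/18 -> LAN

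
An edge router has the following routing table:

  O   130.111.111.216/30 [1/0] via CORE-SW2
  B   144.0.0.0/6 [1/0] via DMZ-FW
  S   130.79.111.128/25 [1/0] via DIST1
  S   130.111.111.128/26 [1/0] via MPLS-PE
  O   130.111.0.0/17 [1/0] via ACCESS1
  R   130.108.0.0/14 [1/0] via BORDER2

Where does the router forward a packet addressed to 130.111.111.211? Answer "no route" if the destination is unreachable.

ACCESS1

Routes whose prefix contains 130.111.111.211:
  130.108.0.0/14 (130.108.0.0 - 130.111.255.255) -> BORDER2
  130.111.0.0/17 (130.111.0.0 - 130.111.127.255) -> ACCESS1
More-specific entries that do NOT match:
  130.111.111.216/30 (130.111.111.216 - 130.111.111.219) does not contain 130.111.111.211
  130.111.111.128/26 (130.111.111.128 - 130.111.111.191) does not contain 130.111.111.211
  130.79.111.128/25 (130.79.111.128 - 130.79.111.255) does not contain 130.111.111.211
Longest matching prefix is /17 -> next hop ACCESS1.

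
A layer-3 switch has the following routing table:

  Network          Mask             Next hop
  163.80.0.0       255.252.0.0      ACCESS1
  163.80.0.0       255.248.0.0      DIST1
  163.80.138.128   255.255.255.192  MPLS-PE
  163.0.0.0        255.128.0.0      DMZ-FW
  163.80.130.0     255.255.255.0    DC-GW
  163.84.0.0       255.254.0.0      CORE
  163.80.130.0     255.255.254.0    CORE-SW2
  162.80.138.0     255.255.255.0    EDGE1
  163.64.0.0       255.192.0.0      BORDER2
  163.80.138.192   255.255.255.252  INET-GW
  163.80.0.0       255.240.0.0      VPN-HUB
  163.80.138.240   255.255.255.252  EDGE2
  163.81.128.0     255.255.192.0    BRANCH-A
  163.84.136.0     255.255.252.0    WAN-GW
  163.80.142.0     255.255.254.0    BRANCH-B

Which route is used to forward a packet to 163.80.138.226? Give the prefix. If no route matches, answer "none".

163.80.0.0/14

Entries matching 163.80.138.226:
  163.0.0.0/9 (163.0.0.0 - 163.127.255.255)
  163.64.0.0/10 (163.64.0.0 - 163.127.255.255)
  163.80.0.0/12 (163.80.0.0 - 163.95.255.255)
  163.80.0.0/13 (163.80.0.0 - 163.87.255.255)
  163.80.0.0/14 (163.80.0.0 - 163.83.255.255)
Most specific is 163.80.0.0/14.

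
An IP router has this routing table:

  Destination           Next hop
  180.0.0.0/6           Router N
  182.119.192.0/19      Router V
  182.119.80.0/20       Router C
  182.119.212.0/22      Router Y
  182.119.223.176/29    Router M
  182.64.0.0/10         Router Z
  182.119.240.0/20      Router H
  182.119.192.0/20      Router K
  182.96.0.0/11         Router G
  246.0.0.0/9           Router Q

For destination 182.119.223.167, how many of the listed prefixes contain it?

Prefixes containing 182.119.223.167:
  180.0.0.0/6 (180.0.0.0 - 183.255.255.255)
  182.64.0.0/10 (182.64.0.0 - 182.127.255.255)
  182.96.0.0/11 (182.96.0.0 - 182.127.255.255)
  182.119.192.0/19 (182.119.192.0 - 182.119.223.255)
Total matching entries: 4.

4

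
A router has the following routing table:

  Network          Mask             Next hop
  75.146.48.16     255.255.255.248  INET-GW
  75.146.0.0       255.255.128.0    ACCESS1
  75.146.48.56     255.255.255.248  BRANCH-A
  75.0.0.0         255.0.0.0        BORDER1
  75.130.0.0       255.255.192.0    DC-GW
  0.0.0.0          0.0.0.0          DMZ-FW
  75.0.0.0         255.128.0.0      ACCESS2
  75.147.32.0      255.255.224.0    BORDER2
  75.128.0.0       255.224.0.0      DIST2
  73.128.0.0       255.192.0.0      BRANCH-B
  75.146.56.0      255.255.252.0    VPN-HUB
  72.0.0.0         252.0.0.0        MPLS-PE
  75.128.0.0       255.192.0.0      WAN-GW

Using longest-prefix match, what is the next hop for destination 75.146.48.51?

ACCESS1

Routes whose prefix contains 75.146.48.51:
  0.0.0.0/0 (default, matches everything) -> DMZ-FW
  72.0.0.0/6 (72.0.0.0 - 75.255.255.255) -> MPLS-PE
  75.0.0.0/8 (75.0.0.0 - 75.255.255.255) -> BORDER1
  75.128.0.0/10 (75.128.0.0 - 75.191.255.255) -> WAN-GW
  75.128.0.0/11 (75.128.0.0 - 75.159.255.255) -> DIST2
  75.146.0.0/17 (75.146.0.0 - 75.146.127.255) -> ACCESS1
More-specific entries that do NOT match:
  75.146.48.16/29 (75.146.48.16 - 75.146.48.23) does not contain 75.146.48.51
  75.146.48.56/29 (75.146.48.56 - 75.146.48.63) does not contain 75.146.48.51
  75.146.56.0/22 (75.146.56.0 - 75.146.59.255) does not contain 75.146.48.51
  75.147.32.0/19 (75.147.32.0 - 75.147.63.255) does not contain 75.146.48.51
  75.130.0.0/18 (75.130.0.0 - 75.130.63.255) does not contain 75.146.48.51
Longest matching prefix is /17 -> next hop ACCESS1.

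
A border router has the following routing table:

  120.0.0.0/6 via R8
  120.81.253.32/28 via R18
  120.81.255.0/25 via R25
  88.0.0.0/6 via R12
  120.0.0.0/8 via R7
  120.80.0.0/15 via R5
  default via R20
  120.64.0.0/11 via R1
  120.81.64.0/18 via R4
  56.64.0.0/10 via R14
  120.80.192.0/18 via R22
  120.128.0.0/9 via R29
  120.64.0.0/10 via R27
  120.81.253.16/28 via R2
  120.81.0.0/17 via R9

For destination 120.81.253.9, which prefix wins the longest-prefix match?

120.80.0.0/15

Entries matching 120.81.253.9:
  0.0.0.0/0 (default, matches everything)
  120.0.0.0/6 (120.0.0.0 - 123.255.255.255)
  120.0.0.0/8 (120.0.0.0 - 120.255.255.255)
  120.64.0.0/10 (120.64.0.0 - 120.127.255.255)
  120.64.0.0/11 (120.64.0.0 - 120.95.255.255)
  120.80.0.0/15 (120.80.0.0 - 120.81.255.255)
Most specific is 120.80.0.0/15.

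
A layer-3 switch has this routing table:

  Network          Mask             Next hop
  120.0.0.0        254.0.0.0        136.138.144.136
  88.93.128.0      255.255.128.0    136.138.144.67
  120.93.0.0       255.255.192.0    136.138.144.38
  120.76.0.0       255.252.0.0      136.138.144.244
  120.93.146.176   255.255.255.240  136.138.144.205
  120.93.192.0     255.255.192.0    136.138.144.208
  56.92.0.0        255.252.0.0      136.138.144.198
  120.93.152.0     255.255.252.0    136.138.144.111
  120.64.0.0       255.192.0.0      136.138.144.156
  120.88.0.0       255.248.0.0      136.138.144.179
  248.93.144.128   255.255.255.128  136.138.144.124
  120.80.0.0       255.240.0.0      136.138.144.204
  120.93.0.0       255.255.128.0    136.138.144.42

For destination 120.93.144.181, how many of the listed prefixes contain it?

Prefixes containing 120.93.144.181:
  120.0.0.0/7 (120.0.0.0 - 121.255.255.255)
  120.64.0.0/10 (120.64.0.0 - 120.127.255.255)
  120.80.0.0/12 (120.80.0.0 - 120.95.255.255)
  120.88.0.0/13 (120.88.0.0 - 120.95.255.255)
Total matching entries: 4.

4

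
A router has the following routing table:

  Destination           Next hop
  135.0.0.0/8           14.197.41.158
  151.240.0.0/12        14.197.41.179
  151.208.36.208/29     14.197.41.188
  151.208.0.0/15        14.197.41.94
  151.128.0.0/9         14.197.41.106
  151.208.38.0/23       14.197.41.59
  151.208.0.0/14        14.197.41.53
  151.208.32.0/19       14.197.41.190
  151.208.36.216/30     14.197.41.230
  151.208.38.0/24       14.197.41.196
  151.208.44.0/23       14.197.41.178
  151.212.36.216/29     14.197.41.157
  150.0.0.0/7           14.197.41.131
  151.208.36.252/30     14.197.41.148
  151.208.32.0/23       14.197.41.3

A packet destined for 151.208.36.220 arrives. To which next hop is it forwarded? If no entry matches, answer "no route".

Routes whose prefix contains 151.208.36.220:
  150.0.0.0/7 (150.0.0.0 - 151.255.255.255) -> 14.197.41.131
  151.128.0.0/9 (151.128.0.0 - 151.255.255.255) -> 14.197.41.106
  151.208.0.0/14 (151.208.0.0 - 151.211.255.255) -> 14.197.41.53
  151.208.0.0/15 (151.208.0.0 - 151.209.255.255) -> 14.197.41.94
  151.208.32.0/19 (151.208.32.0 - 151.208.63.255) -> 14.197.41.190
More-specific entries that do NOT match:
  151.208.36.216/30 (151.208.36.216 - 151.208.36.219) does not contain 151.208.36.220
  151.208.36.252/30 (151.208.36.252 - 151.208.36.255) does not contain 151.208.36.220
  151.208.36.208/29 (151.208.36.208 - 151.208.36.215) does not contain 151.208.36.220
  151.212.36.216/29 (151.212.36.216 - 151.212.36.223) does not contain 151.208.36.220
  151.208.38.0/24 (151.208.38.0 - 151.208.38.255) does not contain 151.208.36.220
  151.208.38.0/23 (151.208.38.0 - 151.208.39.255) does not contain 151.208.36.220
  151.208.44.0/23 (151.208.44.0 - 151.208.45.255) does not contain 151.208.36.220
  151.208.32.0/23 (151.208.32.0 - 151.208.33.255) does not contain 151.208.36.220
Longest matching prefix is /19 -> next hop 14.197.41.190.

14.197.41.190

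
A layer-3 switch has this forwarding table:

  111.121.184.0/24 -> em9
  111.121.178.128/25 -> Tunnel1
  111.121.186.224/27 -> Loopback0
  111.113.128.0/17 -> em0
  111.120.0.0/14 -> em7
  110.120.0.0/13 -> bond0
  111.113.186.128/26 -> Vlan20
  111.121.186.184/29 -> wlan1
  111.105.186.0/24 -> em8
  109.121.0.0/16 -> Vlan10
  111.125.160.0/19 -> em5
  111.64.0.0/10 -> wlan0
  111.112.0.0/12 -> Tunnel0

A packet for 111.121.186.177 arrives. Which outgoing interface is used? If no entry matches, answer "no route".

em7

Routes whose prefix contains 111.121.186.177:
  111.64.0.0/10 (111.64.0.0 - 111.127.255.255) -> wlan0
  111.112.0.0/12 (111.112.0.0 - 111.127.255.255) -> Tunnel0
  111.120.0.0/14 (111.120.0.0 - 111.123.255.255) -> em7
More-specific entries that do NOT match:
  111.121.186.184/29 (111.121.186.184 - 111.121.186.191) does not contain 111.121.186.177
  111.121.186.224/27 (111.121.186.224 - 111.121.186.255) does not contain 111.121.186.177
  111.113.186.128/26 (111.113.186.128 - 111.113.186.191) does not contain 111.121.186.177
  111.121.178.128/25 (111.121.178.128 - 111.121.178.255) does not contain 111.121.186.177
  111.121.184.0/24 (111.121.184.0 - 111.121.184.255) does not contain 111.121.186.177
  111.105.186.0/24 (111.105.186.0 - 111.105.186.255) does not contain 111.121.186.177
  111.125.160.0/19 (111.125.160.0 - 111.125.191.255) does not contain 111.121.186.177
  111.113.128.0/17 (111.113.128.0 - 111.113.255.255) does not contain 111.121.186.177
  109.121.0.0/16 (109.121.0.0 - 109.121.255.255) does not contain 111.121.186.177
Longest matching prefix is /14 -> interface em7.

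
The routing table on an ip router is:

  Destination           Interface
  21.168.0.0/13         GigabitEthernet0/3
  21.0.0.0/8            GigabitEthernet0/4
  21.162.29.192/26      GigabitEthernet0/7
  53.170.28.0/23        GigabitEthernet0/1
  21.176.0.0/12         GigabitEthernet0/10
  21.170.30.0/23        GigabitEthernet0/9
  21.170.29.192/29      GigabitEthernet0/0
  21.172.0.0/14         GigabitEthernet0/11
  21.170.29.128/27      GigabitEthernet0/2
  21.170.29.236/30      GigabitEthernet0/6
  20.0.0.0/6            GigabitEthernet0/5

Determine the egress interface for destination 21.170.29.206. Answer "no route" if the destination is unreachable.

GigabitEthernet0/3

Routes whose prefix contains 21.170.29.206:
  20.0.0.0/6 (20.0.0.0 - 23.255.255.255) -> GigabitEthernet0/5
  21.0.0.0/8 (21.0.0.0 - 21.255.255.255) -> GigabitEthernet0/4
  21.168.0.0/13 (21.168.0.0 - 21.175.255.255) -> GigabitEthernet0/3
More-specific entries that do NOT match:
  21.170.29.236/30 (21.170.29.236 - 21.170.29.239) does not contain 21.170.29.206
  21.170.29.192/29 (21.170.29.192 - 21.170.29.199) does not contain 21.170.29.206
  21.170.29.128/27 (21.170.29.128 - 21.170.29.159) does not contain 21.170.29.206
  21.162.29.192/26 (21.162.29.192 - 21.162.29.255) does not contain 21.170.29.206
  53.170.28.0/23 (53.170.28.0 - 53.170.29.255) does not contain 21.170.29.206
  21.170.30.0/23 (21.170.30.0 - 21.170.31.255) does not contain 21.170.29.206
  21.172.0.0/14 (21.172.0.0 - 21.175.255.255) does not contain 21.170.29.206
Longest matching prefix is /13 -> interface GigabitEthernet0/3.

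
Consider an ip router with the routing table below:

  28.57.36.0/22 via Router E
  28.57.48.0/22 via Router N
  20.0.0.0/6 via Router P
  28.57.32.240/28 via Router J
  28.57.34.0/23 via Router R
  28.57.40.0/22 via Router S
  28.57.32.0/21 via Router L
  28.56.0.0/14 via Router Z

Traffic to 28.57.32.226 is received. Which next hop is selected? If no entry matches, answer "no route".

Router L

Routes whose prefix contains 28.57.32.226:
  28.56.0.0/14 (28.56.0.0 - 28.59.255.255) -> Router Z
  28.57.32.0/21 (28.57.32.0 - 28.57.39.255) -> Router L
More-specific entries that do NOT match:
  28.57.32.240/28 (28.57.32.240 - 28.57.32.255) does not contain 28.57.32.226
  28.57.34.0/23 (28.57.34.0 - 28.57.35.255) does not contain 28.57.32.226
  28.57.36.0/22 (28.57.36.0 - 28.57.39.255) does not contain 28.57.32.226
  28.57.48.0/22 (28.57.48.0 - 28.57.51.255) does not contain 28.57.32.226
  28.57.40.0/22 (28.57.40.0 - 28.57.43.255) does not contain 28.57.32.226
Longest matching prefix is /21 -> next hop Router L.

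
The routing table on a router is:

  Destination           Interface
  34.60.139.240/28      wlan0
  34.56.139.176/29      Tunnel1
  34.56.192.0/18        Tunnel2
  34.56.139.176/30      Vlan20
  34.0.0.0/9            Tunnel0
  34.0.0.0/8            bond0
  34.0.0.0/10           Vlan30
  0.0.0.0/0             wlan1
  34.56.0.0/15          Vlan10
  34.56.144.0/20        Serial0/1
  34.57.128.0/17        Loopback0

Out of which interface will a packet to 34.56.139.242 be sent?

Routes whose prefix contains 34.56.139.242:
  0.0.0.0/0 (default, matches everything) -> wlan1
  34.0.0.0/8 (34.0.0.0 - 34.255.255.255) -> bond0
  34.0.0.0/9 (34.0.0.0 - 34.127.255.255) -> Tunnel0
  34.0.0.0/10 (34.0.0.0 - 34.63.255.255) -> Vlan30
  34.56.0.0/15 (34.56.0.0 - 34.57.255.255) -> Vlan10
More-specific entries that do NOT match:
  34.56.139.176/30 (34.56.139.176 - 34.56.139.179) does not contain 34.56.139.242
  34.56.139.176/29 (34.56.139.176 - 34.56.139.183) does not contain 34.56.139.242
  34.60.139.240/28 (34.60.139.240 - 34.60.139.255) does not contain 34.56.139.242
  34.56.144.0/20 (34.56.144.0 - 34.56.159.255) does not contain 34.56.139.242
  34.56.192.0/18 (34.56.192.0 - 34.56.255.255) does not contain 34.56.139.242
  34.57.128.0/17 (34.57.128.0 - 34.57.255.255) does not contain 34.56.139.242
Longest matching prefix is /15 -> interface Vlan10.

Vlan10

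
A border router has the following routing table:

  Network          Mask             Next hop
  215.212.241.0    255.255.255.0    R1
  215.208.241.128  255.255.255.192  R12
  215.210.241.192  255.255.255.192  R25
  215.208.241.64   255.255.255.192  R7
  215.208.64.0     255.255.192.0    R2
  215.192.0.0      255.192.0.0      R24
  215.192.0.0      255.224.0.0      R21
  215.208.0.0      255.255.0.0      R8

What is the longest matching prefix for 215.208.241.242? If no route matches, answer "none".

Entries matching 215.208.241.242:
  215.192.0.0/10 (215.192.0.0 - 215.255.255.255)
  215.192.0.0/11 (215.192.0.0 - 215.223.255.255)
  215.208.0.0/16 (215.208.0.0 - 215.208.255.255)
Most specific is 215.208.0.0/16.

215.208.0.0/16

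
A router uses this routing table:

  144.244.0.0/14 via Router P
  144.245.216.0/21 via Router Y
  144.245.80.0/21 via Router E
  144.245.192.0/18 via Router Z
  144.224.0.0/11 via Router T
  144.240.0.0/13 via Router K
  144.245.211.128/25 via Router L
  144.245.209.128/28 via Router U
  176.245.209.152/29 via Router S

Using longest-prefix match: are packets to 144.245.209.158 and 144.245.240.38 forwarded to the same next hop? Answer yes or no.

yes

144.245.209.158: longest match 144.245.192.0/18 -> Router Z
144.245.240.38: longest match 144.245.192.0/18 -> Router Z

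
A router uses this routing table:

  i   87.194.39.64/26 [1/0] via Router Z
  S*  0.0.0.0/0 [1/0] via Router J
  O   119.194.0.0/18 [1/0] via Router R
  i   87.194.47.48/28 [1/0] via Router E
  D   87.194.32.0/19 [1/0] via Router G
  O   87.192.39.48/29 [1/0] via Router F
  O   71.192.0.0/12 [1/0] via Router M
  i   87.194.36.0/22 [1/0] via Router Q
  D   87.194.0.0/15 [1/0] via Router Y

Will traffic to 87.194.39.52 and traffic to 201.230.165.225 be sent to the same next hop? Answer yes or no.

no

87.194.39.52: longest match 87.194.36.0/22 -> Router Q
201.230.165.225: longest match 0.0.0.0/0 -> Router J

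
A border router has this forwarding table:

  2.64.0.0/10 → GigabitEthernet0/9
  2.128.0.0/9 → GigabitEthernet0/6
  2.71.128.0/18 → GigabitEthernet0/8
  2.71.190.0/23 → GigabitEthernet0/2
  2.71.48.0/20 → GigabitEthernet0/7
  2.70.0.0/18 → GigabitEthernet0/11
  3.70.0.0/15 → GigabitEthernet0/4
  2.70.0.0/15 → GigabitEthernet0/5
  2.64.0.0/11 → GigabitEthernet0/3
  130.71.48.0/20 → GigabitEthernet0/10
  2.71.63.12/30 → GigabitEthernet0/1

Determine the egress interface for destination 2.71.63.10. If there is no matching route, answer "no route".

GigabitEthernet0/7

Routes whose prefix contains 2.71.63.10:
  2.64.0.0/10 (2.64.0.0 - 2.127.255.255) -> GigabitEthernet0/9
  2.64.0.0/11 (2.64.0.0 - 2.95.255.255) -> GigabitEthernet0/3
  2.70.0.0/15 (2.70.0.0 - 2.71.255.255) -> GigabitEthernet0/5
  2.71.48.0/20 (2.71.48.0 - 2.71.63.255) -> GigabitEthernet0/7
More-specific entries that do NOT match:
  2.71.63.12/30 (2.71.63.12 - 2.71.63.15) does not contain 2.71.63.10
  2.71.190.0/23 (2.71.190.0 - 2.71.191.255) does not contain 2.71.63.10
Longest matching prefix is /20 -> interface GigabitEthernet0/7.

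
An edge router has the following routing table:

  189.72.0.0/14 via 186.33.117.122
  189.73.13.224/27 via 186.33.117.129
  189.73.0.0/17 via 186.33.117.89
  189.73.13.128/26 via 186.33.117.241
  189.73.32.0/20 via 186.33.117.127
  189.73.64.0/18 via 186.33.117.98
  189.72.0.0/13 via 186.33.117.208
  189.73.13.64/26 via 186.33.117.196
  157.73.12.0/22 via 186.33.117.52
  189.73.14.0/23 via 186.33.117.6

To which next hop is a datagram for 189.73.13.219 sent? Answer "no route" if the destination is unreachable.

186.33.117.89

Routes whose prefix contains 189.73.13.219:
  189.72.0.0/13 (189.72.0.0 - 189.79.255.255) -> 186.33.117.208
  189.72.0.0/14 (189.72.0.0 - 189.75.255.255) -> 186.33.117.122
  189.73.0.0/17 (189.73.0.0 - 189.73.127.255) -> 186.33.117.89
More-specific entries that do NOT match:
  189.73.13.224/27 (189.73.13.224 - 189.73.13.255) does not contain 189.73.13.219
  189.73.13.128/26 (189.73.13.128 - 189.73.13.191) does not contain 189.73.13.219
  189.73.13.64/26 (189.73.13.64 - 189.73.13.127) does not contain 189.73.13.219
  189.73.14.0/23 (189.73.14.0 - 189.73.15.255) does not contain 189.73.13.219
  157.73.12.0/22 (157.73.12.0 - 157.73.15.255) does not contain 189.73.13.219
  189.73.32.0/20 (189.73.32.0 - 189.73.47.255) does not contain 189.73.13.219
  189.73.64.0/18 (189.73.64.0 - 189.73.127.255) does not contain 189.73.13.219
Longest matching prefix is /17 -> next hop 186.33.117.89.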